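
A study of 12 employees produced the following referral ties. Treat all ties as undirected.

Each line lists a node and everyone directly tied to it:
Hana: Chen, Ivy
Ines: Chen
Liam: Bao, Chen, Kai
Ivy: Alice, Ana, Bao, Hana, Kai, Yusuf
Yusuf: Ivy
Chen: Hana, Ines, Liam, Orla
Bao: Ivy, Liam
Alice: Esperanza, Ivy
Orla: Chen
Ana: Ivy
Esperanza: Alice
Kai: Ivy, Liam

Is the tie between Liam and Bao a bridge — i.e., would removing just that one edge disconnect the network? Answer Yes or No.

No

Even without that edge, Liam still reaches Bao via Liam – Kai – Ivy – Bao, so the network stays connected. Not a bridge.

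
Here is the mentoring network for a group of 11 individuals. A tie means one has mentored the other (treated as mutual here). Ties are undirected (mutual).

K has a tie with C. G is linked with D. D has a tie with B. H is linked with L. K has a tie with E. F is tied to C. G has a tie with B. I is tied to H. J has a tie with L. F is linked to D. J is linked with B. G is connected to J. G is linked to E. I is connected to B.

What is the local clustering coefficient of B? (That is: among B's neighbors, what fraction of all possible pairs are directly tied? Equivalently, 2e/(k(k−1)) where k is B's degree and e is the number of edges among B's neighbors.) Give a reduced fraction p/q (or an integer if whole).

1/3

B's neighbors: D, G, I, and J (k = 4).
Possible neighbor pairs: C(4,2) = 6. Edges among them: D–G, G–J → e = 2.
Clustering(B) = 2/6 = 1/3.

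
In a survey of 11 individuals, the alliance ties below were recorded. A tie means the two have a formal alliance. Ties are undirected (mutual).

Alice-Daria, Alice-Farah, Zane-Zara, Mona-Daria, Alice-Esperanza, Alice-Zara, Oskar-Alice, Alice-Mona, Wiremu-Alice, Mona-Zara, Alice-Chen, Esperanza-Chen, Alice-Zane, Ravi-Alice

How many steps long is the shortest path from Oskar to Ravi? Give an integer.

One shortest route is Oskar – Alice – Ravi, which uses 2 edges, and Oskar and Ravi are not directly tied, so nothing shorter exists. So d(Oskar,Ravi) = 2.

2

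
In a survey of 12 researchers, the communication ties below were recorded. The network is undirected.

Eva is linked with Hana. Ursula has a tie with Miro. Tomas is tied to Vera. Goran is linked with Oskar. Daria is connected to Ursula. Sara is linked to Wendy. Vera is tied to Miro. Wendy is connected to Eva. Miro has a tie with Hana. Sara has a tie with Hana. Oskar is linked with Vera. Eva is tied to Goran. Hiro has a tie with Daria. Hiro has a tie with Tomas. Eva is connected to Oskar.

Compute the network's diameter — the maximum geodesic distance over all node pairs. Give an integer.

Eccentricity of each node (its greatest distance to any other): Daria:5, Eva:4, Goran:5, Hana:4, Hiro:5, Miro:3, Oskar:4, Sara:5, Tomas:4, Ursula:4, Vera:3, Wendy:5.
The maximum eccentricity is 5, realized for instance by the pair Goran–Daria via Goran – Oskar – Vera – Tomas – Hiro – Daria. So the diameter is 5.

5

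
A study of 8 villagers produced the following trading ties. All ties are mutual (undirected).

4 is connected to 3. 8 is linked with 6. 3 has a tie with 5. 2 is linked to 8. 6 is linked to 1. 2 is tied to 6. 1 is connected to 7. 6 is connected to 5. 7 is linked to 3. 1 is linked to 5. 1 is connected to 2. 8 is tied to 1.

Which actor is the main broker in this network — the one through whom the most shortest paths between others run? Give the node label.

1

Unnormalized betweenness of each node: 1:43/6, 2:0, 3:13/2, 4:0, 5:17/3, 6:7/3, 7:7/3, 8:0.
1 has the largest value, 43/6, making it the main broker — the node through which the most shortest paths run.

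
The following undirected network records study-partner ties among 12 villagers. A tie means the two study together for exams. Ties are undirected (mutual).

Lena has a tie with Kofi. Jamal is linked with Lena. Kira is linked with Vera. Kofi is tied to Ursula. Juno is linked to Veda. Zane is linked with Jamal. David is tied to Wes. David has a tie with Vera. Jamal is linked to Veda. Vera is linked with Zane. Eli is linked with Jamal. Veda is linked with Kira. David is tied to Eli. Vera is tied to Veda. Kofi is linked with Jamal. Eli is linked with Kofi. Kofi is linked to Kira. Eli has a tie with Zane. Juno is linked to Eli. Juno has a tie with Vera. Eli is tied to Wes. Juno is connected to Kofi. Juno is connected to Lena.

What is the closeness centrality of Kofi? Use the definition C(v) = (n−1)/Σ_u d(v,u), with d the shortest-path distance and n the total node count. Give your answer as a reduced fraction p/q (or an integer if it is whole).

11/16

Distances from Kofi: David:2, Eli:1, Jamal:1, Juno:1, Kira:1, Lena:1, Ursula:1, Veda:2, Vera:2, Wes:2, Zane:2. Sum = 16.
n = 12, so closeness = 11/16.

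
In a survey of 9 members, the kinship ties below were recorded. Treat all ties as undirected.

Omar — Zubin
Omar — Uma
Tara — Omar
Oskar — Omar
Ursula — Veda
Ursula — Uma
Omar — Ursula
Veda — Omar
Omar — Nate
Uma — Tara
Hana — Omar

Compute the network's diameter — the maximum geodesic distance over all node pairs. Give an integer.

Eccentricity of each node (its greatest distance to any other): Hana:2, Nate:2, Omar:1, Oskar:2, Tara:2, Uma:2, Ursula:2, Veda:2, Zubin:2.
The maximum eccentricity is 2, realized for instance by the pair Ursula–Nate via Ursula – Omar – Nate. So the diameter is 2.

2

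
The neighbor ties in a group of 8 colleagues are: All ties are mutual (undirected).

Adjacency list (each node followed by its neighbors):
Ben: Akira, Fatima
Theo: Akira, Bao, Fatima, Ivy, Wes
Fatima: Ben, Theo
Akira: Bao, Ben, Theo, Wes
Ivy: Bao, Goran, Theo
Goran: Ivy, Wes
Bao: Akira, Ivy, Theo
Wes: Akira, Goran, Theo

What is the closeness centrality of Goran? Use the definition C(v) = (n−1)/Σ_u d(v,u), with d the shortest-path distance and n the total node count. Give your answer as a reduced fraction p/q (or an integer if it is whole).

1/2

Distances from Goran: Akira:2, Bao:2, Ben:3, Fatima:3, Ivy:1, Theo:2, Wes:1. Sum = 14.
n = 8, so closeness = 7/14 = 1/2.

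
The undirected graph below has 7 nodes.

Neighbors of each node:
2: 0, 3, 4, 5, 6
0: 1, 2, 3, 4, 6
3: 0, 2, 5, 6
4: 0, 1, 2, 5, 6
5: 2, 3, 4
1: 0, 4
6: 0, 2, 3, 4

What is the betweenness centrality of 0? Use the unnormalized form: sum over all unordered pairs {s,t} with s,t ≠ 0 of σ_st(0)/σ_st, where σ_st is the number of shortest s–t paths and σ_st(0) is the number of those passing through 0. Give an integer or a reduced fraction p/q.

Pairs whose geodesics pass through 0 — 4–3: 1/4; 1–2: 1/2; 1–3: 1; 1–6: 1/2.
All other pairs contribute 0.
Summing the contributions gives betweenness(0) = 9/4.

9/4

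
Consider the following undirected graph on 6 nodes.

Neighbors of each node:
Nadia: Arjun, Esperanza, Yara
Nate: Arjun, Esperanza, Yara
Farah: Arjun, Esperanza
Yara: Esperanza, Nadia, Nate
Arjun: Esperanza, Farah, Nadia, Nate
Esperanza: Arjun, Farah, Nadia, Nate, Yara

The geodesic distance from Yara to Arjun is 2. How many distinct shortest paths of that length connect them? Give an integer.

3

The shortest distance is 2. The length-2 paths are: Yara–Esperanza–Arjun; Yara–Nadia–Arjun; Yara–Nate–Arjun.
That gives 3 distinct shortest paths.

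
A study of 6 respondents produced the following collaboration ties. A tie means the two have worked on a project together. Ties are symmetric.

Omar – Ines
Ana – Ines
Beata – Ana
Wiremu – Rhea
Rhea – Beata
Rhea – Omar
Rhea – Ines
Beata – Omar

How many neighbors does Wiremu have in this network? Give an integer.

Wiremu is directly tied to Rhea. That is 1 neighbor, so the degree of Wiremu is 1.

1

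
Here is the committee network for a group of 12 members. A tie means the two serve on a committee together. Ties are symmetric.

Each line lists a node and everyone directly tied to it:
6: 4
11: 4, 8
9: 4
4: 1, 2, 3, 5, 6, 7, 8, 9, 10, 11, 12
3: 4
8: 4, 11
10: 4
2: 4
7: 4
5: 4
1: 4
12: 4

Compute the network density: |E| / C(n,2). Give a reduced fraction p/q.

2/11

There are 12 edges and 12 nodes, so the maximum possible is C(12,2) = 66.
Density = 12/66 = 2/11.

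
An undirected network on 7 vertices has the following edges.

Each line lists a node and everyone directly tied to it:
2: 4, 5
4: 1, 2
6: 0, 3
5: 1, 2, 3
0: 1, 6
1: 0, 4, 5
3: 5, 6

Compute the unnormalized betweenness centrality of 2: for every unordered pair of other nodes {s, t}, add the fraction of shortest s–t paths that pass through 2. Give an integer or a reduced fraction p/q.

Pairs whose geodesics pass through 2 — 4–5: 1/2; 4–3: 1/2.
All other pairs contribute 0.
Summing the contributions gives betweenness(2) = 1.

1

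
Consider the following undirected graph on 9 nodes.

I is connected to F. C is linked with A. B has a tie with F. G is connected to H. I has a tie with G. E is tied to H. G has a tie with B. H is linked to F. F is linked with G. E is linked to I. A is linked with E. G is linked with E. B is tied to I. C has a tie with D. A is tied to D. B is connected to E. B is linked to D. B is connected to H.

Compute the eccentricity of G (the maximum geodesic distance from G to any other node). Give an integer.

3

Distances from G: A:2, B:1, C:3, D:2, E:1, F:1, H:1, I:1.
The largest is 3 (to C), so the eccentricity of G is 3.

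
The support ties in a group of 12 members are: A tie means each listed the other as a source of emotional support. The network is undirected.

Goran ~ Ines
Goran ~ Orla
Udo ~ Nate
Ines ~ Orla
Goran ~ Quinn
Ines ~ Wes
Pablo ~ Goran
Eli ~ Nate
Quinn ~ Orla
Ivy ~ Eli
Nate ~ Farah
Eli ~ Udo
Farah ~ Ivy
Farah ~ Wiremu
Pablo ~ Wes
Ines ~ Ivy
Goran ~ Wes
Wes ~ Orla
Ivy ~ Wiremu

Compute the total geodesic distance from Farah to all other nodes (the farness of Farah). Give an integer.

Distances from Farah: Eli:2, Goran:3, Ines:2, Ivy:1, Nate:1, Orla:3, Pablo:4, Quinn:4, Udo:2, Wes:3, Wiremu:1.
Sum = 2 + 3 + 2 + 1 + 1 + 3 + 4 + 4 + 2 + 3 + 1 = 26.

26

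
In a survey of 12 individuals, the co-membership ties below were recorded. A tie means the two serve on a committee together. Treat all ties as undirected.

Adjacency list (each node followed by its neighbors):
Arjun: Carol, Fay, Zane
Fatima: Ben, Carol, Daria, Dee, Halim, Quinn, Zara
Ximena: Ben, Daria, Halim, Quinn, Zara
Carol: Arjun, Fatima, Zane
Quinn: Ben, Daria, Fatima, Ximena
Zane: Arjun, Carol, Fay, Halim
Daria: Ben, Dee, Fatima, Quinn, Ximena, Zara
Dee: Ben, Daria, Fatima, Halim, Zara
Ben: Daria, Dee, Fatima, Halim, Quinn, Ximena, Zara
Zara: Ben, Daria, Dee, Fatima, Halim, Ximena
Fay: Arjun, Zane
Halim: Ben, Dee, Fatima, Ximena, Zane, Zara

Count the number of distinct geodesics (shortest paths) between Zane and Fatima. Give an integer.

The shortest distance is 2. The length-2 paths are: Zane–Halim–Fatima; Zane–Carol–Fatima.
That gives 2 distinct shortest paths.

2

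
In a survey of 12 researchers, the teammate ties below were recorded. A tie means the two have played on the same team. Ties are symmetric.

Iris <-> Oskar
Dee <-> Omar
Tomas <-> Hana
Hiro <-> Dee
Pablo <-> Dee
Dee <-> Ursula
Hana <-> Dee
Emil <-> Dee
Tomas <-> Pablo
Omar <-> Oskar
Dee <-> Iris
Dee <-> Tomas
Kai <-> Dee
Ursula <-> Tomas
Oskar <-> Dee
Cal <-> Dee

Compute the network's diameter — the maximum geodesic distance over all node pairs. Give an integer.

Eccentricity of each node (its greatest distance to any other): Cal:2, Dee:1, Emil:2, Hana:2, Hiro:2, Iris:2, Kai:2, Omar:2, Oskar:2, Pablo:2, Tomas:2, Ursula:2.
The maximum eccentricity is 2, realized for instance by the pair Cal–Ursula via Cal – Dee – Ursula. So the diameter is 2.

2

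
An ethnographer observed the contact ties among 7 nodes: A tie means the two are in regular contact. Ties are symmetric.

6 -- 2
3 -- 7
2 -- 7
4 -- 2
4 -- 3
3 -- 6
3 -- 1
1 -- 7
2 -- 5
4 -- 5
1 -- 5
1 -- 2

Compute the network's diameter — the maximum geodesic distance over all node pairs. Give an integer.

2

Eccentricity of each node (its greatest distance to any other): 1:2, 2:2, 3:2, 4:2, 5:2, 6:2, 7:2.
The maximum eccentricity is 2, realized for instance by the pair 5–6 via 5 – 2 – 6. So the diameter is 2.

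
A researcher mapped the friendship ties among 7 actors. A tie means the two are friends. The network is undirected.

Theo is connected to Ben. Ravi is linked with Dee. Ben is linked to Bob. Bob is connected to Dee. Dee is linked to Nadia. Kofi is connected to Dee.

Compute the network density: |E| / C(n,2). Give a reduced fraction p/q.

2/7

There are 6 edges and 7 nodes, so the maximum possible is C(7,2) = 21.
Density = 6/21 = 2/7.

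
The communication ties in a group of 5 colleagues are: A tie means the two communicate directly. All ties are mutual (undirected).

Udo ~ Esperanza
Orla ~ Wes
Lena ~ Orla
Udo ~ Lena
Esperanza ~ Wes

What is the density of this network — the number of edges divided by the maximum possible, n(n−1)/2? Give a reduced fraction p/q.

1/2

There are 5 edges and 5 nodes, so the maximum possible is C(5,2) = 10.
Density = 5/10 = 1/2.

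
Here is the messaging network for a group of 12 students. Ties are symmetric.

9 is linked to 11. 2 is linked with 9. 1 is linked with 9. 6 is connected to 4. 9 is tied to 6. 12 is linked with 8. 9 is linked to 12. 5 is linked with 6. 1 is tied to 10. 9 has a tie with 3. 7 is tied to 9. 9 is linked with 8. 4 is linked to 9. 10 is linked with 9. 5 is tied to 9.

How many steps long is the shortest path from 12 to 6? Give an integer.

2

One shortest route is 12 – 9 – 6, which uses 2 edges, and 12 and 6 are not directly tied, so nothing shorter exists. So d(12,6) = 2.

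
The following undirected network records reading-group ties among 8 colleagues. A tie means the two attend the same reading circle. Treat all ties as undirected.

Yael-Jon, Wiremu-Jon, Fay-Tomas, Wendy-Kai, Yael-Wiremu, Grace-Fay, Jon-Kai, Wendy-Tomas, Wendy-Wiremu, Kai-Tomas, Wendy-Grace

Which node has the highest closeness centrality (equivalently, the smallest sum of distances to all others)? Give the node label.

Farness (sum of distances to all others) for each node — Fay:16, Grace:14, Jon:13, Kai:11, Tomas:12, Wendy:10, Wiremu:12, Yael:16.
The smallest farness is 10, for Wendy, so Wendy has the highest closeness.

Wendy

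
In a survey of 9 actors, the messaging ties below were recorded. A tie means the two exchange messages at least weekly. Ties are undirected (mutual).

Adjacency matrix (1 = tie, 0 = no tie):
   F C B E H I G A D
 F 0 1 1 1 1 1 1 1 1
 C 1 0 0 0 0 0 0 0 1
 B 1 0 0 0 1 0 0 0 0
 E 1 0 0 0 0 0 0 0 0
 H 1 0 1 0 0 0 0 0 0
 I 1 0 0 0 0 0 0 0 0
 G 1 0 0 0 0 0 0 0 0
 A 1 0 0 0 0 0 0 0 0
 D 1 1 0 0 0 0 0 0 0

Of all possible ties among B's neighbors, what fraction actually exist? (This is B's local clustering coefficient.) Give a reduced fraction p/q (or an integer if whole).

1

B's neighbors: F and H (k = 2).
Possible neighbor pairs: C(2,2) = 1. Edges among them: F–H → e = 1.
Clustering(B) = 1/1.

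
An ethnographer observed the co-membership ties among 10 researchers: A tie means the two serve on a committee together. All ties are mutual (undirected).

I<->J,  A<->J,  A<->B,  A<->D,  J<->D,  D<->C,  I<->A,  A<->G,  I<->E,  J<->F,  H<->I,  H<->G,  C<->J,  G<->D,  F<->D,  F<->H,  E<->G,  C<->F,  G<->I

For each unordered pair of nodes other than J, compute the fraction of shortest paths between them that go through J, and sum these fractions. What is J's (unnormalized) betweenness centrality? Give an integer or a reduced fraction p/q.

Pairs whose geodesics pass through J — A–C: 1/2; A–F: 1/2; C–I: 1; C–B: 1/2; C–E: 1/2; I–D: 1/3; I–F: 1/2; B–F: 1/2; E–F: 1/4.
All other pairs contribute 0.
Summing the contributions gives betweenness(J) = 55/12.

55/12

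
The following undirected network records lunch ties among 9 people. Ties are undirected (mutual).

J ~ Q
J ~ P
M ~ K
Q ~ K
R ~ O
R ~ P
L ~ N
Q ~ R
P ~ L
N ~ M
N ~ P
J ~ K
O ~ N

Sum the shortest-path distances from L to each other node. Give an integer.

Distances from L: J:2, K:3, M:2, N:1, O:2, P:1, Q:3, R:2.
Sum = 2 + 3 + 2 + 1 + 2 + 1 + 3 + 2 = 16.

16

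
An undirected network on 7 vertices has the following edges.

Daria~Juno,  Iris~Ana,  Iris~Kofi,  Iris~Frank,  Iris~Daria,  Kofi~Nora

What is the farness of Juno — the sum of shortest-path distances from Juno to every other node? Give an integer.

16

Distances from Juno: Ana:3, Daria:1, Frank:3, Iris:2, Kofi:3, Nora:4.
Sum = 3 + 1 + 3 + 2 + 3 + 4 = 16.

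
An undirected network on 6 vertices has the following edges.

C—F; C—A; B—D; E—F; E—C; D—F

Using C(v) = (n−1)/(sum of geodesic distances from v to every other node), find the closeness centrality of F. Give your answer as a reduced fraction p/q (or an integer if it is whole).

Distances from F: A:2, B:2, C:1, D:1, E:1. Sum = 7.
n = 6, so closeness = 5/7.

5/7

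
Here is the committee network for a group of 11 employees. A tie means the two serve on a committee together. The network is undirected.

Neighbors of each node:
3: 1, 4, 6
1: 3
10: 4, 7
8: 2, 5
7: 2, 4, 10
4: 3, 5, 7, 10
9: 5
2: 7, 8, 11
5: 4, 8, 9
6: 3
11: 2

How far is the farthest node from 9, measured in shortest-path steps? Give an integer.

4

Distances from 9: 1:4, 2:3, 3:3, 4:2, 5:1, 6:4, 7:3, 8:2, 10:3, 11:4.
The largest is 4 (to 1, 6, and 11), so the eccentricity of 9 is 4.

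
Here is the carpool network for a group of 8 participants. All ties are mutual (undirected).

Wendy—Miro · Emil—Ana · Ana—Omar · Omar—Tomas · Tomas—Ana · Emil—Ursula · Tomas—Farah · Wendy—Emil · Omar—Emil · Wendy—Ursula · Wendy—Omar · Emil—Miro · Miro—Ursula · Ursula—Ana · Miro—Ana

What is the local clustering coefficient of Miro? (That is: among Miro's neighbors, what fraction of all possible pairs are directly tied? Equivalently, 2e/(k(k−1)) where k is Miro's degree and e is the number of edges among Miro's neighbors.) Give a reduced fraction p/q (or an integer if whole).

Miro's neighbors: Ana, Emil, Ursula, and Wendy (k = 4).
Possible neighbor pairs: C(4,2) = 6. Edges among them: Ana–Emil, Ana–Ursula, Emil–Ursula, Emil–Wendy, Ursula–Wendy → e = 5.
Clustering(Miro) = 5/6.

5/6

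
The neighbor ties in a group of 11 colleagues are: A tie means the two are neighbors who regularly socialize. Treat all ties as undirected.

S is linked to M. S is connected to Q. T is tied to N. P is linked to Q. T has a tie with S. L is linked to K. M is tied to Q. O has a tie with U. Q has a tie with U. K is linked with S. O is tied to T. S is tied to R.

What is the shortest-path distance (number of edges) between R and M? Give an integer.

One shortest route is R – S – M, which uses 2 edges, and R and M are not directly tied, so nothing shorter exists. So d(R,M) = 2.

2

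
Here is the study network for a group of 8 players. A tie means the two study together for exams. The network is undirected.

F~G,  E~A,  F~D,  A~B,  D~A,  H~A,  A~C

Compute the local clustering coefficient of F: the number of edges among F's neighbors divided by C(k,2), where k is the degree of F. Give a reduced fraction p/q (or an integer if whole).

F's neighbors: D and G (k = 2).
Possible neighbor pairs: C(2,2) = 1. Edges among them: none → e = 0.
Clustering(F) = 0/1.

0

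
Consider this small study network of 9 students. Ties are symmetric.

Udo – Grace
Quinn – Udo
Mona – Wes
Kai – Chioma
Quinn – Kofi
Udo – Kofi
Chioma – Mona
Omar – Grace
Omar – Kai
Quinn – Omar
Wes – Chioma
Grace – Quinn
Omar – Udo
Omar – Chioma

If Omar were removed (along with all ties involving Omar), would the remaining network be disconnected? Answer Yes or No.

Yes

Removing Omar leaves {Chioma, Kai, Mona, and Wes} with no path to {Grace, Kofi, Quinn, and Udo}, so the network splits into 2 components. Omar is a cut vertex.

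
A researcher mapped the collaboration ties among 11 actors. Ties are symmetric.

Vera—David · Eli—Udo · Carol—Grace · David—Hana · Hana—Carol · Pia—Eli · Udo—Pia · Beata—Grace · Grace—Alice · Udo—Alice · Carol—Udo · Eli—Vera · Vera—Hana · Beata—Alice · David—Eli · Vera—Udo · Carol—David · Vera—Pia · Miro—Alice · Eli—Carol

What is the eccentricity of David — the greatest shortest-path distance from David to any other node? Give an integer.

4

Distances from David: Alice:3, Beata:3, Carol:1, Eli:1, Grace:2, Hana:1, Miro:4, Pia:2, Udo:2, Vera:1.
The largest is 4 (to Miro), so the eccentricity of David is 4.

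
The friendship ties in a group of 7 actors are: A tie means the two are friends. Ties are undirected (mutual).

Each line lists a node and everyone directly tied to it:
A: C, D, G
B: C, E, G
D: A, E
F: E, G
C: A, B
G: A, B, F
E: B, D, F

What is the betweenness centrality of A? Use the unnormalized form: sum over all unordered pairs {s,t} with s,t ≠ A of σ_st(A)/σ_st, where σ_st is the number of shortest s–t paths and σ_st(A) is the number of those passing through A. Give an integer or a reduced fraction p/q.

17/6

Pairs whose geodesics pass through A — D–G: 1; D–C: 1; F–C: 1/3; G–C: 1/2.
All other pairs contribute 0.
Summing the contributions gives betweenness(A) = 17/6.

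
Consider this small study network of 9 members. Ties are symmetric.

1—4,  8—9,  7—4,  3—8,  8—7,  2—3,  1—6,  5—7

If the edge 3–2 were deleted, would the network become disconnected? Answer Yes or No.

Without the 3–2 edge there is no alternate route between 3 and 2, so the network disconnects. It is a bridge.

Yes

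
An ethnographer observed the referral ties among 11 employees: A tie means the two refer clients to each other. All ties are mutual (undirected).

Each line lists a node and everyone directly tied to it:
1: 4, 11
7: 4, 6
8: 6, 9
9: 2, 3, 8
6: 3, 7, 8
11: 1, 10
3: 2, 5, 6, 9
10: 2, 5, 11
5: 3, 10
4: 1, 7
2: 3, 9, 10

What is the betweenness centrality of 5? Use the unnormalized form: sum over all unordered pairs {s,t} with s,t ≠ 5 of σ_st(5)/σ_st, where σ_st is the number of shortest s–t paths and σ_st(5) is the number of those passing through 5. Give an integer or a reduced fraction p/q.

5/2

Pairs whose geodesics pass through 5 — 3–10: 1/2; 3–11: 1/2; 3–1: 1/3; 10–7: 1/3; 10–6: 1/2; 11–6: 1/3.
All other pairs contribute 0.
Summing the contributions gives betweenness(5) = 5/2.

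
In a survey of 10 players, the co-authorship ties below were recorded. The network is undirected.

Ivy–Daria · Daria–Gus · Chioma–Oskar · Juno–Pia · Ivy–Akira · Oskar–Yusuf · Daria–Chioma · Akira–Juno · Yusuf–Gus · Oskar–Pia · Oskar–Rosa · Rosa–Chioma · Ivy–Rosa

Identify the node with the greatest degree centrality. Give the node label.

Oskar

Degrees — Akira:2, Chioma:3, Daria:3, Gus:2, Ivy:3, Juno:2, Oskar:4, Pia:2, Rosa:3, Yusuf:2.
The maximum is 4, attained only by Oskar.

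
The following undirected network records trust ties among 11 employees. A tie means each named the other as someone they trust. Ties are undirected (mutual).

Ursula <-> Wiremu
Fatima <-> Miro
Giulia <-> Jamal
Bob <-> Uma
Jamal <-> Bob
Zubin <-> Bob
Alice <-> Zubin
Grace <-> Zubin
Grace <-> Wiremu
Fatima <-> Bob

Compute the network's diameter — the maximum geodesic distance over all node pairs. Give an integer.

Eccentricity of each node (its greatest distance to any other): Alice:4, Bob:4, Fatima:5, Giulia:6, Grace:4, Jamal:5, Miro:6, Uma:5, Ursula:6, Wiremu:5, Zubin:3.
The maximum eccentricity is 6, realized for instance by the pair Miro–Ursula via Miro – Fatima – Bob – Zubin – Grace – Wiremu – Ursula. So the diameter is 6.

6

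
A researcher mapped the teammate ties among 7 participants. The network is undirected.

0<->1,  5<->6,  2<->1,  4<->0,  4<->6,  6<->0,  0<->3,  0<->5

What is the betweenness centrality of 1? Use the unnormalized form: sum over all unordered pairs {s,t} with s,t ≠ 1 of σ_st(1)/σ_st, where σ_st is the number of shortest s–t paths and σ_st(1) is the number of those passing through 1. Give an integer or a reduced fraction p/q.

Pairs whose geodesics pass through 1 — 5–2: 1; 6–2: 1; 4–2: 1; 2–0: 1; 2–3: 1.
All other pairs contribute 0.
Summing the contributions gives betweenness(1) = 5.

5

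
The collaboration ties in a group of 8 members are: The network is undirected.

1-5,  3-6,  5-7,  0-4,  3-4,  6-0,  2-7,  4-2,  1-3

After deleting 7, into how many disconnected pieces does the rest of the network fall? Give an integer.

7's neighbors (2 and 5) remain reachable from one another through other ties, so the rest of the network stays in one piece.

1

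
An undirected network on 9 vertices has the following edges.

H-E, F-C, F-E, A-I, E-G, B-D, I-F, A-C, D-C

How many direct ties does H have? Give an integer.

1

H is directly tied to E. That is 1 neighbor, so the degree of H is 1.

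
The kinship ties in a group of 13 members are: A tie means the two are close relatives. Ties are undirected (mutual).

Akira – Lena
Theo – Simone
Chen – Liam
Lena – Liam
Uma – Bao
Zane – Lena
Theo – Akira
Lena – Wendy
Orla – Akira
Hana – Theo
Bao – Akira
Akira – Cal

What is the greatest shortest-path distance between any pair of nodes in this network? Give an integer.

Eccentricity of each node (its greatest distance to any other): Akira:3, Bao:4, Cal:4, Chen:5, Hana:5, Lena:3, Liam:4, Orla:4, Simone:5, Theo:4, Uma:5, Wendy:4, Zane:4.
The maximum eccentricity is 5, realized for instance by the pair Uma–Chen via Uma – Bao – Akira – Lena – Liam – Chen. So the diameter is 5.

5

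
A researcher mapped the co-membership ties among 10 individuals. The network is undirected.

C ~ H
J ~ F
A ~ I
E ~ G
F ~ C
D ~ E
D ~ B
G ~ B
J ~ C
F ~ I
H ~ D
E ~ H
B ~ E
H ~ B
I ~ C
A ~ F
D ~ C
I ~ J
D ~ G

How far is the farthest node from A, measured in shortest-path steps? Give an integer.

Distances from A: B:4, C:2, D:3, E:4, F:1, G:4, H:3, I:1, J:2.
The largest is 4 (to E, B, and G), so the eccentricity of A is 4.

4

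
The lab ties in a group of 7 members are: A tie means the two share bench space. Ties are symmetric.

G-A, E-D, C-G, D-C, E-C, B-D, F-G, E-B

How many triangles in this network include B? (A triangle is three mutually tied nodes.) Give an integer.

1

B's neighbors: D and E.
Neighbor pairs that are themselves tied: B–D–E. Each forms one triangle with B, for 1 in total.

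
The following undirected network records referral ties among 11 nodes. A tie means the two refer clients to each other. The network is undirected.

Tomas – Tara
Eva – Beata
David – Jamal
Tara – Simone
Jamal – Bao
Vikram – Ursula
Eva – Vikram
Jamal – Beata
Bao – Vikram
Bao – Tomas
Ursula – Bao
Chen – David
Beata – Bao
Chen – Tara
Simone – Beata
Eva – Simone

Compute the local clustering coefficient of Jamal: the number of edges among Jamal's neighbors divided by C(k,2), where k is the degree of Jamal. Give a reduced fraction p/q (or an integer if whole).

Jamal's neighbors: Bao, Beata, and David (k = 3).
Possible neighbor pairs: C(3,2) = 3. Edges among them: Bao–Beata → e = 1.
Clustering(Jamal) = 1/3.

1/3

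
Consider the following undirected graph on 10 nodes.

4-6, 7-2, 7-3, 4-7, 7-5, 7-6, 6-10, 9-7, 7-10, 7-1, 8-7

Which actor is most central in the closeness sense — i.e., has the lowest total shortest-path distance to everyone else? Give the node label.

Farness (sum of distances to all others) for each node — 1:17, 2:17, 3:17, 4:16, 5:17, 6:15, 7:9, 8:17, 9:17, 10:16.
The smallest farness is 9, for 7, so 7 has the highest closeness.

7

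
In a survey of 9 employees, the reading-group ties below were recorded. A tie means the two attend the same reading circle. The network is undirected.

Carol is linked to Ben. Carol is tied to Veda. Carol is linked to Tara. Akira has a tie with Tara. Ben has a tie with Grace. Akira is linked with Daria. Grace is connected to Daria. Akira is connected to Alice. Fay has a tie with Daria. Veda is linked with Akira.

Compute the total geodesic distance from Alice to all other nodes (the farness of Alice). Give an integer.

20

Distances from Alice: Akira:1, Ben:4, Carol:3, Daria:2, Fay:3, Grace:3, Tara:2, Veda:2.
Sum = 1 + 4 + 3 + 2 + 3 + 3 + 2 + 2 = 20.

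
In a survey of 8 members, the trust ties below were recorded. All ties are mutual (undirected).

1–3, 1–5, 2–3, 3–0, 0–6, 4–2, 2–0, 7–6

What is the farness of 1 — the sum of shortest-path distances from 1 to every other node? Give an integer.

Distances from 1: 0:2, 2:2, 3:1, 4:3, 5:1, 6:3, 7:4.
Sum = 2 + 2 + 1 + 3 + 1 + 3 + 4 = 16.

16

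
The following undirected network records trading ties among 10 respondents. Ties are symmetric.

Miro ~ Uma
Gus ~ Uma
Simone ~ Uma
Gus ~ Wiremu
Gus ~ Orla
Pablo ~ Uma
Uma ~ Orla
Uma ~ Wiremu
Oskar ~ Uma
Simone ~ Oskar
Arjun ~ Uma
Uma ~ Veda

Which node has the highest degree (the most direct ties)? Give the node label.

Degrees — Arjun:1, Gus:3, Miro:1, Orla:2, Oskar:2, Pablo:1, Simone:2, Uma:9, Veda:1, Wiremu:2.
The maximum is 9, attained only by Uma.

Uma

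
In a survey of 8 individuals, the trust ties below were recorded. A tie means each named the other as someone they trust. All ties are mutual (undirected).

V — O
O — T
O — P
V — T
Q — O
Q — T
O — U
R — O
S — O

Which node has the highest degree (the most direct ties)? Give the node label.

O

Degrees — O:7, P:1, Q:2, R:1, S:1, T:3, U:1, V:2.
The maximum is 7, attained only by O.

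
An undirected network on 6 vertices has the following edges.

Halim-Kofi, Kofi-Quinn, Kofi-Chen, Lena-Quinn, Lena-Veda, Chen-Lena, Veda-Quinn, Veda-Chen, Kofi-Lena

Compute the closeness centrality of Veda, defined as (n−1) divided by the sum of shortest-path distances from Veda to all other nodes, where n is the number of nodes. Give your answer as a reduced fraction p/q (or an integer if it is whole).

Distances from Veda: Chen:1, Halim:3, Kofi:2, Lena:1, Quinn:1. Sum = 8.
n = 6, so closeness = 5/8.

5/8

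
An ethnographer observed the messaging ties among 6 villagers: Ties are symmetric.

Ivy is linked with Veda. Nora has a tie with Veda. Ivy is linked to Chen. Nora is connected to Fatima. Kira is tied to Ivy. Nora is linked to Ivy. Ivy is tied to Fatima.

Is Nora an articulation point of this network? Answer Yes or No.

Even without Nora, every remaining node can still reach every other (the residual graph is connected), so Nora is not a cut vertex.

No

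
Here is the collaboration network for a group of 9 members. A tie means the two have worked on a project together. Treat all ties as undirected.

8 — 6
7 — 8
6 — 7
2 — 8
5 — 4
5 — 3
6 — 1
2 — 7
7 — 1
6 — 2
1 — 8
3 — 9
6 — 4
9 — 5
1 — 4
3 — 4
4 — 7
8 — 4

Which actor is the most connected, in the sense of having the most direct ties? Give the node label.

4

Degrees — 1:4, 2:3, 3:3, 4:6, 5:3, 6:5, 7:5, 8:5, 9:2.
The maximum is 6, attained only by 4.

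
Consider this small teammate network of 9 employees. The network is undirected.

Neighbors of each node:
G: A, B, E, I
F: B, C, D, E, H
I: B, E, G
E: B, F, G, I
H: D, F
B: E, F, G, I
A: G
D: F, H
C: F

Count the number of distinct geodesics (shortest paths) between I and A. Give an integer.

The shortest distance is 2, and the only length-2 path is I–G–A. So there is exactly 1 shortest path.

1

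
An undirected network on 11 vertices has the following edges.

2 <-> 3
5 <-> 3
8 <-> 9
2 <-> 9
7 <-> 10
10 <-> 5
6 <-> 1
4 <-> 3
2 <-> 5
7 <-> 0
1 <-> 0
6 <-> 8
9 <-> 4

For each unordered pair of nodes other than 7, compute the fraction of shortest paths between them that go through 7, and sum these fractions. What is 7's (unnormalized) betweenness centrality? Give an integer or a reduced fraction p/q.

47/6

Pairs whose geodesics pass through 7 — 3–1: 1/3; 3–0: 1; 4–0: 1/2; 6–10: 1; 1–10: 1; 1–5: 1; 0–10: 1; 0–5: 1; 0–2: 1.
All other pairs contribute 0.
Summing the contributions gives betweenness(7) = 47/6.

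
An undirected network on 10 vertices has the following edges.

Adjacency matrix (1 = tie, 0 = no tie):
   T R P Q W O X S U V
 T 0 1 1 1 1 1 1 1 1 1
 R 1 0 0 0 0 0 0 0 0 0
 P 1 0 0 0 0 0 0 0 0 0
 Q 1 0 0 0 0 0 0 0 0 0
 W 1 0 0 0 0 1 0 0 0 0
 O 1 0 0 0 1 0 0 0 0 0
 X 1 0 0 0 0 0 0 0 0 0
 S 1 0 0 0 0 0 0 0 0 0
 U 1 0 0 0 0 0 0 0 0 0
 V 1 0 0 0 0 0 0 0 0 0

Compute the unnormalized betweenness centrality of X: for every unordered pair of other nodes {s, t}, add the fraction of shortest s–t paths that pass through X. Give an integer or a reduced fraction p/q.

No shortest path between any pair of other nodes passes through X.
Summing the contributions gives betweenness(X) = 0.

0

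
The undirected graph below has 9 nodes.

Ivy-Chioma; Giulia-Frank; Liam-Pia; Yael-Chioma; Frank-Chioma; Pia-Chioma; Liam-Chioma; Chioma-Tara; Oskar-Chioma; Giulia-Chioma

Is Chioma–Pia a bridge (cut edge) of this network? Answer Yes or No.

Even without that edge, Chioma still reaches Pia via Chioma – Liam – Pia, so the network stays connected. Not a bridge.

No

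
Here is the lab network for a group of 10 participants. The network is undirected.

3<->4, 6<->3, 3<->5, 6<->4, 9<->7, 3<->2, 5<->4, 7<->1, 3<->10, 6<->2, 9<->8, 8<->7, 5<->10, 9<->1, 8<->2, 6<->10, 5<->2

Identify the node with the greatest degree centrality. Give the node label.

Degrees — 1:2, 2:4, 3:5, 4:3, 5:4, 6:4, 7:3, 8:3, 9:3, 10:3.
The maximum is 5, attained only by 3.

3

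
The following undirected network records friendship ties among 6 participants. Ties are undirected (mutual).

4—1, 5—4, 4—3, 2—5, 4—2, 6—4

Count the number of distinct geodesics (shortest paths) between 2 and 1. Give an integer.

The shortest distance is 2, and the only length-2 path is 2–4–1. So there is exactly 1 shortest path.

1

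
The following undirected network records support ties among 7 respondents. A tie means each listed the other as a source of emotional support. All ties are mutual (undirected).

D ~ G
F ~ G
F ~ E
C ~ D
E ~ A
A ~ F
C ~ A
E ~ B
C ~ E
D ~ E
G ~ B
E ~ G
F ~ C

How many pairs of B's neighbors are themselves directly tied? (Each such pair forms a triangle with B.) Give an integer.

B's neighbors: E and G.
Neighbor pairs that are themselves tied: B–E–G. Each forms one triangle with B, for 1 in total.

1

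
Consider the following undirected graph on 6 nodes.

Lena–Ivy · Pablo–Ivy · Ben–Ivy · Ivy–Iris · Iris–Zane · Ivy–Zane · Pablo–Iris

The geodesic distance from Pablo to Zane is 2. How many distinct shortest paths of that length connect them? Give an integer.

2

The shortest distance is 2. The length-2 paths are: Pablo–Ivy–Zane; Pablo–Iris–Zane.
That gives 2 distinct shortest paths.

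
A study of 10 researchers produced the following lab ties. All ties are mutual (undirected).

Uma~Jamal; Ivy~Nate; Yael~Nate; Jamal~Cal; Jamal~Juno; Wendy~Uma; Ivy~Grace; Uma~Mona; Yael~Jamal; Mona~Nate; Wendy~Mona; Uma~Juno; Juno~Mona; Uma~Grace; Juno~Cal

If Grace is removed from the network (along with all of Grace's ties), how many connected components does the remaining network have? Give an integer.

1

Grace's neighbors (Ivy and Uma) remain reachable from one another through other ties, so the rest of the network stays in one piece.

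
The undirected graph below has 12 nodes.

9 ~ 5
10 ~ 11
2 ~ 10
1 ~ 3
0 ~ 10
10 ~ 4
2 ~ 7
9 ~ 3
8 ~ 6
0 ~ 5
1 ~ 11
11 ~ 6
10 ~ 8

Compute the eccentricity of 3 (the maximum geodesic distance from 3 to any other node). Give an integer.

5

Distances from 3: 0:3, 1:1, 2:4, 4:4, 5:2, 6:3, 7:5, 8:4, 9:1, 10:3, 11:2.
The largest is 5 (to 7), so the eccentricity of 3 is 5.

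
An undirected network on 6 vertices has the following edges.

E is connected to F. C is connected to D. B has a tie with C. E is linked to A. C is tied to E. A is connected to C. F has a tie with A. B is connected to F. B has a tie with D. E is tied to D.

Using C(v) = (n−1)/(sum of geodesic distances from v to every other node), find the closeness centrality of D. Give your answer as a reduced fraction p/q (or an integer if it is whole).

Distances from D: A:2, B:1, C:1, E:1, F:2. Sum = 7.
n = 6, so closeness = 5/7.

5/7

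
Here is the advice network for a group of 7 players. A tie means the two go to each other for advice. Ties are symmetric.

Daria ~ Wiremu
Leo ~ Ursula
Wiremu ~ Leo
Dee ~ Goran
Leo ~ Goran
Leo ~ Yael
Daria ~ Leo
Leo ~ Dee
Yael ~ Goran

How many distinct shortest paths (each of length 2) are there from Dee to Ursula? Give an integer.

1

The shortest distance is 2, and the only length-2 path is Dee–Leo–Ursula. So there is exactly 1 shortest path.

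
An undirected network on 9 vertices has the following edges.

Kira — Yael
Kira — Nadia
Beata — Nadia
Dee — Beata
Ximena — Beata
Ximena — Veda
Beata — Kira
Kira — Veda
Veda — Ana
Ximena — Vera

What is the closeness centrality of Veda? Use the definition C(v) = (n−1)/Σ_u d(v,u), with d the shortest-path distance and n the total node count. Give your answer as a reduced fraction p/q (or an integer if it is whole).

4/7

Distances from Veda: Ana:1, Beata:2, Dee:3, Kira:1, Nadia:2, Vera:2, Ximena:1, Yael:2. Sum = 14.
n = 9, so closeness = 8/14 = 4/7.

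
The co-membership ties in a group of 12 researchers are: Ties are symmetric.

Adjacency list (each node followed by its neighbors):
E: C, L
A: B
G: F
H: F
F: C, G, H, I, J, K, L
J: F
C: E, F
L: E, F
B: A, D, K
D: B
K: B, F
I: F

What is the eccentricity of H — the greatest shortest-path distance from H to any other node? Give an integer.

4

Distances from H: A:4, B:3, C:2, D:4, E:3, F:1, G:2, I:2, J:2, K:2, L:2.
The largest is 4 (to D and A), so the eccentricity of H is 4.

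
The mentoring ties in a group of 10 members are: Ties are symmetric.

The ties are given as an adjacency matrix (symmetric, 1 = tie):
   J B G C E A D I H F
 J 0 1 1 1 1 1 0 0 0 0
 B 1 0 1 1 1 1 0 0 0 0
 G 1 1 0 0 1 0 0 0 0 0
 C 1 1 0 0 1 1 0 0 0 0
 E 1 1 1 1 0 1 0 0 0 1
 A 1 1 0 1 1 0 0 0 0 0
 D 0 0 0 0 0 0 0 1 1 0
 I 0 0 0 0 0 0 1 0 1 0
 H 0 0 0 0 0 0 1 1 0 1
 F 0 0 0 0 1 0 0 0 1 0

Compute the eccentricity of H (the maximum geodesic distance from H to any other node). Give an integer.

Distances from H: A:3, B:3, C:3, D:1, E:2, F:1, G:3, I:1, J:3.
The largest is 3 (to J, B, G, C, and A), so the eccentricity of H is 3.

3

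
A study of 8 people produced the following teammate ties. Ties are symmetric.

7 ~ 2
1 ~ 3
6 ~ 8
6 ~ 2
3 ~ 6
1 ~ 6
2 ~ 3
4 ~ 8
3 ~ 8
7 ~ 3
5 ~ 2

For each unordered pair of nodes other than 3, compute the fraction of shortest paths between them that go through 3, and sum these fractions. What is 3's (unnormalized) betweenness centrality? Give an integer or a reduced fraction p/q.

Pairs whose geodesics pass through 3 — 2–4: 1/2; 2–1: 1/2; 2–8: 1/2; 5–4: 1/2; 5–1: 1/2; 5–8: 1/2; 6–7: 1/2; 4–1: 1/2; 4–7: 1; 1–8: 1/2; 1–7: 1; 8–7: 1.
All other pairs contribute 0.
Summing the contributions gives betweenness(3) = 15/2.

15/2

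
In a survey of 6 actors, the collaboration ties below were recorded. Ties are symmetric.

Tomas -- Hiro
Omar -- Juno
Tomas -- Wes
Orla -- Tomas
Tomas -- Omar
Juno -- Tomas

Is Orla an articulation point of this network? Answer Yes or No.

No

Even without Orla, every remaining node can still reach every other (the residual graph is connected), so Orla is not a cut vertex.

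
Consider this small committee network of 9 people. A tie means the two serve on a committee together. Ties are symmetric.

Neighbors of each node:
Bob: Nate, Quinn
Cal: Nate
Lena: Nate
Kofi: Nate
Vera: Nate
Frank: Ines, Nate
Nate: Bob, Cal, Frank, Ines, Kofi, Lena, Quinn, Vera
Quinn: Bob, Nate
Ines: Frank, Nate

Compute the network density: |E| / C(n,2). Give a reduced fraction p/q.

There are 10 edges and 9 nodes, so the maximum possible is C(9,2) = 36.
Density = 10/36 = 5/18.

5/18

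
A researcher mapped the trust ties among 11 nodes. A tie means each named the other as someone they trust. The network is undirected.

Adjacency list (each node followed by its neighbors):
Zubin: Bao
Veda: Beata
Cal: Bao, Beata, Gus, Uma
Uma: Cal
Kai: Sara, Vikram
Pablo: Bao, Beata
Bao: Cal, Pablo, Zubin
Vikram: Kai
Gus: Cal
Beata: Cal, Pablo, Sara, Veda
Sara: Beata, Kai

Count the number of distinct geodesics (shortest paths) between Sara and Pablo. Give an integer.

The shortest distance is 2, and the only length-2 path is Sara–Beata–Pablo. So there is exactly 1 shortest path.

1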